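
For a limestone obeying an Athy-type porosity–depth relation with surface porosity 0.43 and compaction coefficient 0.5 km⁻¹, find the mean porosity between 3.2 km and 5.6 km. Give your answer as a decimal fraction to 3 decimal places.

⟨phi⟩ = (1/(z₂−z₁)) ∫ phi₀ e^(−kz) dz = phi₀·(e^(−k·z₁) − e^(−k·z₂)) / (k·(z₂−z₁))
e^(−0.5×3.2) = 0.2019; e^(−0.5×5.6) = 0.0608
⟨phi⟩ = 0.43 × (0.2019 − 0.0608) / (0.5 × 2.4) = 0.43 × 0.1176 = 0.0506

0.051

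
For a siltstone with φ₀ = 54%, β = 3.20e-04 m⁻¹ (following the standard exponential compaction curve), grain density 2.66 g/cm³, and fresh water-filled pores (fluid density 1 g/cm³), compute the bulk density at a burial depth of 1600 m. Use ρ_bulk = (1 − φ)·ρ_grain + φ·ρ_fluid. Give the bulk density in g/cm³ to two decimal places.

Working in km (1 km = 1000 m; β in km⁻¹ = β in m⁻¹ × 1000):
Porosity at depth: φ = 0.54·exp(−0.32×1.6) = 0.54×0.5993 = 0.3236
Bulk density: ρ_b = (1−φ)ρ_g + φ·ρ_f = 0.6764×2.66 + 0.3236×1
       = 1.799 + 0.324 = 2.123 g/cm³

2.12 g/cm³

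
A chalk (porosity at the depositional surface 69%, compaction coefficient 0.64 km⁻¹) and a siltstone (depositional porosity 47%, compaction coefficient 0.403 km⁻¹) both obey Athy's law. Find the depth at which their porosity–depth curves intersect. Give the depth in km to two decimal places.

1.62 km

Set phi₀ₐ e^(−cₐZ) = phi₀ᵦ e^(−cᵦZ) ⇒ ln(phi₀ₐ/phi₀ᵦ) = (cₐ − cᵦ)·Z
Z = ln(0.69/0.47) / (0.64 − 0.403) = 0.3840 / 0.237 = 1.620 km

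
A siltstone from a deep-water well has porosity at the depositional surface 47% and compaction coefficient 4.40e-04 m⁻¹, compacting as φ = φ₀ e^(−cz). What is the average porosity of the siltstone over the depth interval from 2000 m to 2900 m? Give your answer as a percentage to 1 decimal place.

Working in km (1 km = 1000 m; c in km⁻¹ = c in m⁻¹ × 1000):
⟨φ⟩ = (1/(z₂−z₁)) ∫ φ₀ e^(−cz) dz = φ₀·(e^(−c·z₁) − e^(−c·z₂)) / (c·(z₂−z₁))
e^(−0.44×2) = 0.4148; e^(−0.44×2.9) = 0.2792
⟨φ⟩ = 0.47 × (0.4148 − 0.2792) / (0.44 × 0.9) = 0.47 × 0.3425 = 0.1610

16.1%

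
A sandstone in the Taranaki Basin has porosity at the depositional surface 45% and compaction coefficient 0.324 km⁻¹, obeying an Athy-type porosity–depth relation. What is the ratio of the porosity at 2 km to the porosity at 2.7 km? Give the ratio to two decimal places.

n(Z₁)/n(Z₂) = e^(−β·Z₁)/e^(−β·Z₂) = e^{β(Z₂−Z₁)}
= exp(0.324 × 0.7) = exp(0.2268) = 1.2546

1.25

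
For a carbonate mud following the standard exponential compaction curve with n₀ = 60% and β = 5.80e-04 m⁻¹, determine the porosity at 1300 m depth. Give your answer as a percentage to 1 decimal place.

Working in km (1 km = 1000 m; β in km⁻¹ = β in m⁻¹ × 1000):
n = n₀·exp(−β·Z) = 0.6 × exp(−0.58 × 1.3) = 0.6 × exp(−0.754)
  = 0.6 × 0.4705 = 0.2823

28.2%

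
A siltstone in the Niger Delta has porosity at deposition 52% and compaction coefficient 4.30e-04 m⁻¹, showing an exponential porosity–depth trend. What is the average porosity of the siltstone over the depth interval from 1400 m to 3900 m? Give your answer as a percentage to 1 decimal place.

Working in km (1 km = 1000 m; c in km⁻¹ = c in m⁻¹ × 1000):
⟨n⟩ = (1/(Z₂−Z₁)) ∫ n₀ e^(−cZ) dZ = n₀·(e^(−c·Z₁) − e^(−c·Z₂)) / (c·(Z₂−Z₁))
e^(−0.43×1.4) = 0.5477; e^(−0.43×3.9) = 0.1869
⟨n⟩ = 0.52 × (0.5477 − 0.1869) / (0.43 × 2.5) = 0.52 × 0.3356 = 0.1745

17.5%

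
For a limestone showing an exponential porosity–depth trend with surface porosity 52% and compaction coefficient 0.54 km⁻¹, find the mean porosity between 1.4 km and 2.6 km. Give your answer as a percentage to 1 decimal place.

⟨n⟩ = (1/(Z₂−Z₁)) ∫ n₀ e^(−βZ) dZ = n₀·(e^(−β·Z₁) − e^(−β·Z₂)) / (β·(Z₂−Z₁))
e^(−0.54×1.4) = 0.4695; e^(−0.54×2.6) = 0.2456
⟨n⟩ = 0.52 × (0.4695 − 0.2456) / (0.54 × 1.2) = 0.52 × 0.3456 = 0.1797

18.0%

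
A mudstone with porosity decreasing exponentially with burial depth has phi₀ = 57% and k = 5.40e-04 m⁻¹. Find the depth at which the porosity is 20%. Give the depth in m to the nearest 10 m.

1940 m

Working in km (1 km = 1000 m; k in km⁻¹ = k in m⁻¹ × 1000):
Invert Athy's law: Z = ln(phi₀/phi) / k
Z = ln(0.57/0.2) / 0.54 = ln(2.85) / 0.54 = 1.0473 / 0.54 = 1.939 km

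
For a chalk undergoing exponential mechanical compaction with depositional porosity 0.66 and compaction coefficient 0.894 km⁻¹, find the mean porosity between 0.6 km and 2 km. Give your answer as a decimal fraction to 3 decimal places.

0.220

⟨n⟩ = (1/(d₂−d₁)) ∫ n₀ e^(−cd) dd = n₀·(e^(−c·d₁) − e^(−c·d₂)) / (c·(d₂−d₁))
e^(−0.894×0.6) = 0.5848; e^(−0.894×2) = 0.1673
⟨n⟩ = 0.66 × (0.5848 − 0.1673) / (0.894 × 1.4) = 0.66 × 0.3336 = 0.2202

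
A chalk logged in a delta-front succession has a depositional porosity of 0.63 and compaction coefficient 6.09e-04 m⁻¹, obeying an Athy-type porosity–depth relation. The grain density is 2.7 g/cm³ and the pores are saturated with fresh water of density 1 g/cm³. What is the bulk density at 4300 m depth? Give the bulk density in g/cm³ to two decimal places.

2.62 g/cm³

Working in km (1 km = 1000 m; β in km⁻¹ = β in m⁻¹ × 1000):
Porosity at depth: phi = 0.63·exp(−0.609×4.3) = 0.63×0.0729 = 0.0459
Bulk density: ρ_b = (1−phi)ρ_g + phi·ρ_f = 0.9541×2.7 + 0.0459×1
       = 2.576 + 0.046 = 2.622 g/cm³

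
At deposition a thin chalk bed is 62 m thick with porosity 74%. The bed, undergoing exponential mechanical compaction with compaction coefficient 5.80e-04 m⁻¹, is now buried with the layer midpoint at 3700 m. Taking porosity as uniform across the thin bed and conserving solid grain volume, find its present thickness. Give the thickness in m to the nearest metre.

18 m

Working in km (1 km = 1000 m; c in km⁻¹ = c in m⁻¹ × 1000):
Porosity at 3.7 km: phi = 0.74·exp(−0.58×3.7) = 0.0865
Solid-volume conservation: h(1−phi) = h₀(1−phi₀) ⇒ h = h₀·(1−phi₀)/(1−phi)
h = 0.062 × (1 − 0.74)/(1 − 0.0865) = 0.062 × 0.2846 = 0.0176 km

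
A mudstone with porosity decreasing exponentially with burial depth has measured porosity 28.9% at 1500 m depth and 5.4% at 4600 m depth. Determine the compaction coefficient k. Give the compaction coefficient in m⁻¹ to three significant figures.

Working in km (1 km = 1000 m; k in km⁻¹ = k in m⁻¹ × 1000):
Athy: φ(z) = φ₀ e^(−kz) ⇒ φ₁/φ₂ = e^{k(z₂−z₁)} ⇒ k = ln(φ₁/φ₂)/(z₂−z₁)
k = ln(0.289/0.054) / (4.6 − 1.5) = ln(5.352) / 3.1 = 1.6774 / 3.1 = 0.5411 km⁻¹

0.000541 m⁻¹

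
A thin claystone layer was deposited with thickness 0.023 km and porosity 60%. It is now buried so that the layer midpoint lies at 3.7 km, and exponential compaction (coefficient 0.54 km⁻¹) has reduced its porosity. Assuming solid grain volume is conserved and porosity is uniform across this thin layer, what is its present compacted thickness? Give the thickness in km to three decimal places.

Porosity at 3.7 km: φ = 0.6·exp(−0.54×3.7) = 0.0814
Solid-volume conservation: h(1−φ) = h₀(1−φ₀) ⇒ h = h₀·(1−φ₀)/(1−φ)
h = 0.023 × (1 − 0.6)/(1 − 0.0814) = 0.023 × 0.4354 = 0.0100 km

0.010 km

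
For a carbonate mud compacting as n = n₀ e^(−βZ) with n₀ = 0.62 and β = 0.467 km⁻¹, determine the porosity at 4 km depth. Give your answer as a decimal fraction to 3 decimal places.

0.096

n = n₀·exp(−β·Z) = 0.62 × exp(−0.467 × 4) = 0.62 × exp(−1.868)
  = 0.62 × 0.1544 = 0.0957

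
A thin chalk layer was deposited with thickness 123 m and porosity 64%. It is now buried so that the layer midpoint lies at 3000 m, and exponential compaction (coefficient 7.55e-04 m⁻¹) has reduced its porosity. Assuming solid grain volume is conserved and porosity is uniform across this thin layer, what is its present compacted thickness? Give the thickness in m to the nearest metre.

47 m

Working in km (1 km = 1000 m; β in km⁻¹ = β in m⁻¹ × 1000):
Porosity at 3 km: φ = 0.64·exp(−0.755×3) = 0.0665
Solid-volume conservation: h(1−φ) = h₀(1−φ₀) ⇒ h = h₀·(1−φ₀)/(1−φ)
h = 0.123 × (1 − 0.64)/(1 − 0.0665) = 0.123 × 0.3856 = 0.0474 km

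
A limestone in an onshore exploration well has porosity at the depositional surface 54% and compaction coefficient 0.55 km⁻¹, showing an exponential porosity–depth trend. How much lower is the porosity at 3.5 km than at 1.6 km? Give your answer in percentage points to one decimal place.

14.5 percentage points

phi(1.6) = 0.54·e^(−0.55×1.6) = 0.2240
phi(3.5) = 0.54·e^(−0.55×3.5) = 0.0788
Δphi = 0.2240 − 0.0788 = 0.1452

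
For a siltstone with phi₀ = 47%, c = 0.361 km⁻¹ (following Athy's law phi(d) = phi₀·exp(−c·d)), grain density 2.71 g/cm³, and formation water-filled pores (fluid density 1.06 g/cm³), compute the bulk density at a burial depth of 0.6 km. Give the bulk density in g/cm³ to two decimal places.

Porosity at depth: phi = 0.47·exp(−0.361×0.6) = 0.47×0.8053 = 0.3785
Bulk density: ρ_b = (1−phi)ρ_g + phi·ρ_f = 0.6215×2.71 + 0.3785×1.06
       = 1.684 + 0.401 = 2.086 g/cm³

2.09 g/cm³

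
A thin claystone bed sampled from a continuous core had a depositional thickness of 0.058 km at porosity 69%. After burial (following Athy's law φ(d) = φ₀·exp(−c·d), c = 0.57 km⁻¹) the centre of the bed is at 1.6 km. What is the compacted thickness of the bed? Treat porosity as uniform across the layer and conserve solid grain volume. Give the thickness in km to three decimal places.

Porosity at 1.6 km: φ = 0.69·exp(−0.57×1.6) = 0.2772
Solid-volume conservation: h(1−φ) = h₀(1−φ₀) ⇒ h = h₀·(1−φ₀)/(1−φ)
h = 0.058 × (1 − 0.69)/(1 − 0.2772) = 0.058 × 0.4289 = 0.0249 km

0.025 km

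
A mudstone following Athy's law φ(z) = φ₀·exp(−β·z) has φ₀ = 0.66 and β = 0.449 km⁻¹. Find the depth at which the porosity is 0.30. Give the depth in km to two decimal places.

Invert Athy's law: z = ln(φ₀/φ) / β
z = ln(0.66/0.3) / 0.449 = ln(2.2) / 0.449 = 0.7885 / 0.449 = 1.756 km

1.76 km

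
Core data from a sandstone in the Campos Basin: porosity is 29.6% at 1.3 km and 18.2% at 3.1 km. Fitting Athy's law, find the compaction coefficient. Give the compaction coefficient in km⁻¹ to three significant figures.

0.270 km⁻¹

Athy: n(d) = n₀ e^(−cd) ⇒ n₁/n₂ = e^{c(d₂−d₁)} ⇒ c = ln(n₁/n₂)/(d₂−d₁)
c = ln(0.296/0.182) / (3.1 − 1.3) = ln(1.626) / 1.8 = 0.4864 / 1.8 = 0.2702 km⁻¹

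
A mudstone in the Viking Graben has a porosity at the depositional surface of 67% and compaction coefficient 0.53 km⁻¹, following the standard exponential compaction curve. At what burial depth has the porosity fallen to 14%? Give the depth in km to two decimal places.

2.95 km

Invert Athy's law: d = ln(phi₀/phi) / β
d = ln(0.67/0.14) / 0.53 = ln(4.786) / 0.53 = 1.5656 / 0.53 = 2.954 km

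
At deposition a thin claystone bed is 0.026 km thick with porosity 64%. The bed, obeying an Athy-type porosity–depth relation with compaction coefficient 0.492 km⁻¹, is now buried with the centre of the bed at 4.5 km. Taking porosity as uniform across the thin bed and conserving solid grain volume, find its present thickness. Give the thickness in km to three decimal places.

0.010 km

Porosity at 4.5 km: φ = 0.64·exp(−0.492×4.5) = 0.0699
Solid-volume conservation: h(1−φ) = h₀(1−φ₀) ⇒ h = h₀·(1−φ₀)/(1−φ)
h = 0.026 × (1 − 0.64)/(1 − 0.0699) = 0.026 × 0.3871 = 0.0101 km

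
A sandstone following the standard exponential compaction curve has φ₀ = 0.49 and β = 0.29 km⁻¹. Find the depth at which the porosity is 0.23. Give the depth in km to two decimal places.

2.61 km

Invert Athy's law: Z = ln(φ₀/φ) / β
Z = ln(0.49/0.23) / 0.29 = ln(2.13) / 0.29 = 0.7563 / 0.29 = 2.608 km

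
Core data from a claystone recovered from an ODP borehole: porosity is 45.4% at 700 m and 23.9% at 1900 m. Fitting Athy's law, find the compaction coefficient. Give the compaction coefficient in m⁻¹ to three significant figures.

Working in km (1 km = 1000 m; k in km⁻¹ = k in m⁻¹ × 1000):
Athy: φ(Z) = φ₀ e^(−kZ) ⇒ φ₁/φ₂ = e^{k(Z₂−Z₁)} ⇒ k = ln(φ₁/φ₂)/(Z₂−Z₁)
k = ln(0.454/0.239) / (1.9 − 0.7) = ln(1.9) / 1.2 = 0.6416 / 1.2 = 0.5347 km⁻¹

0.000535 m⁻¹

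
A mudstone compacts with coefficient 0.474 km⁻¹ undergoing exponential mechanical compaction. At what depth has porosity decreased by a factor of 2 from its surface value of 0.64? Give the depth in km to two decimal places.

n/n₀ = 1/2 ⇒ exp(−k·d) = 1/2 ⇒ d = ln(2) / k
d = 0.6931 / 0.474 = 1.462 km

1.46 km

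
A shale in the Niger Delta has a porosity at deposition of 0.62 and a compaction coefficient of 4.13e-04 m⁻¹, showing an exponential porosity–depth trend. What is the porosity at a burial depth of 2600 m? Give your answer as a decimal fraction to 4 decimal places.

0.2119

Working in km (1 km = 1000 m; c in km⁻¹ = c in m⁻¹ × 1000):
n = n₀·exp(−c·z) = 0.62 × exp(−0.413 × 2.6) = 0.62 × exp(−1.074)
  = 0.62 × 0.3417 = 0.2119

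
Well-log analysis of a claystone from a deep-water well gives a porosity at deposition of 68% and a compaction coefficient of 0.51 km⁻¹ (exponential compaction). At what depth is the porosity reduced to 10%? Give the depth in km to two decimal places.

3.76 km

Invert Athy's law: z = ln(φ₀/φ) / c
z = ln(0.68/0.1) / 0.51 = ln(6.8) / 0.51 = 1.9169 / 0.51 = 3.759 km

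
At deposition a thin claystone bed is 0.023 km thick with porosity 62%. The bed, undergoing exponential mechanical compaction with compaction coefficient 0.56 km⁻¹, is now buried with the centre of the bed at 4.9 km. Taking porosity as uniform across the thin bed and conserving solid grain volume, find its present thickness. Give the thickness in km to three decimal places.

0.009 km

Porosity at 4.9 km: phi = 0.62·exp(−0.56×4.9) = 0.0399
Solid-volume conservation: h(1−phi) = h₀(1−phi₀) ⇒ h = h₀·(1−phi₀)/(1−phi)
h = 0.023 × (1 − 0.62)/(1 − 0.0399) = 0.023 × 0.3958 = 0.0091 km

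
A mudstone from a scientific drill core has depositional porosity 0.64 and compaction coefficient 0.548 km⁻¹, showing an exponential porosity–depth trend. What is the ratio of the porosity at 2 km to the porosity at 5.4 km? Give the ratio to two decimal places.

6.44

phi(z₁)/phi(z₂) = e^(−c·z₁)/e^(−c·z₂) = e^{c(z₂−z₁)}
= exp(0.548 × 3.4) = exp(1.863) = 6.4443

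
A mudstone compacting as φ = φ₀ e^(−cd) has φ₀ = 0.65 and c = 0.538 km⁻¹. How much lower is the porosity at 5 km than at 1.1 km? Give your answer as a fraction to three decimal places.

0.316

φ(1.1) = 0.65·e^(−0.538×1.1) = 0.3597
φ(5) = 0.65·e^(−0.538×5) = 0.0441
Δφ = 0.3597 − 0.0441 = 0.3155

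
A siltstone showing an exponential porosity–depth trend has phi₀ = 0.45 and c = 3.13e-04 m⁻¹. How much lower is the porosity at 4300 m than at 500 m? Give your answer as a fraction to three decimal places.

Working in km (1 km = 1000 m; c in km⁻¹ = c in m⁻¹ × 1000):
phi(0.5) = 0.45·e^(−0.313×0.5) = 0.3848
phi(4.3) = 0.45·e^(−0.313×4.3) = 0.1171
Δphi = 0.3848 − 0.1171 = 0.2677

0.268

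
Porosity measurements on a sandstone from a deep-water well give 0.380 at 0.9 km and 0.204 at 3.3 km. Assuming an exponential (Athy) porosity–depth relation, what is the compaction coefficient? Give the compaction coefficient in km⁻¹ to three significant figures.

Athy: phi(z) = phi₀ e^(−βz) ⇒ phi₁/phi₂ = e^{β(z₂−z₁)} ⇒ β = ln(phi₁/phi₂)/(z₂−z₁)
β = ln(0.38/0.204) / (3.3 − 0.9) = ln(1.863) / 2.4 = 0.6221 / 2.4 = 0.2592 km⁻¹

0.259 km⁻¹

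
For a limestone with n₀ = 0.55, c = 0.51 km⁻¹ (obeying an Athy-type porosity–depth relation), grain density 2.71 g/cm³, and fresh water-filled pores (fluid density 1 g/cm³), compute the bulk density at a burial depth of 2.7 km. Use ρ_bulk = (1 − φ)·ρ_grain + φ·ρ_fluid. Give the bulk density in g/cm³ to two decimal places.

2.47 g/cm³

Porosity at depth: n = 0.55·exp(−0.51×2.7) = 0.55×0.2523 = 0.1388
Bulk density: ρ_b = (1−n)ρ_g + n·ρ_f = 0.8612×2.71 + 0.1388×1
       = 2.334 + 0.139 = 2.473 g/cm³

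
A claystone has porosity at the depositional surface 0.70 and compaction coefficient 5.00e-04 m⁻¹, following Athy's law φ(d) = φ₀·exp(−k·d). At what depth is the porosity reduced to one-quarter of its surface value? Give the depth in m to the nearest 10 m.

Working in km (1 km = 1000 m; k in km⁻¹ = k in m⁻¹ × 1000):
φ/φ₀ = 1/4 ⇒ exp(−k·d) = 1/4 ⇒ d = ln(4) / k
d = 1.3863 / 0.5 = 2.773 km

2770 m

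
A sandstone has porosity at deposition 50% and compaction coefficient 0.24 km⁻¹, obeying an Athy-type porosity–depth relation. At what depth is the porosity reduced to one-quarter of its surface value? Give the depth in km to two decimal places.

n/n₀ = 1/4 ⇒ exp(−β·Z) = 1/4 ⇒ Z = ln(4) / β
Z = 1.3863 / 0.24 = 5.776 km

5.78 km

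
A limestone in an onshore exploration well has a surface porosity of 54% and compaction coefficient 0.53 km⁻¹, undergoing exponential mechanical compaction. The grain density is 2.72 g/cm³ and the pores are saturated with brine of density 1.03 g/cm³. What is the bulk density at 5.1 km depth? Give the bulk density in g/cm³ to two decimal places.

2.66 g/cm³

Porosity at depth: n = 0.54·exp(−0.53×5.1) = 0.54×0.0670 = 0.0362
Bulk density: ρ_b = (1−n)ρ_g + n·ρ_f = 0.9638×2.72 + 0.0362×1.03
       = 2.622 + 0.037 = 2.659 g/cm³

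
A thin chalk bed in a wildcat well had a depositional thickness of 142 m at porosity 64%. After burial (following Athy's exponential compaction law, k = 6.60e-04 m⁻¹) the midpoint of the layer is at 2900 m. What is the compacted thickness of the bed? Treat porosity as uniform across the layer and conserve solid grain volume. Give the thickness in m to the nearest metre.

Working in km (1 km = 1000 m; k in km⁻¹ = k in m⁻¹ × 1000):
Porosity at 2.9 km: n = 0.64·exp(−0.66×2.9) = 0.0944
Solid-volume conservation: h(1−n) = h₀(1−n₀) ⇒ h = h₀·(1−n₀)/(1−n)
h = 0.142 × (1 − 0.64)/(1 − 0.0944) = 0.142 × 0.3975 = 0.0564 km

56 m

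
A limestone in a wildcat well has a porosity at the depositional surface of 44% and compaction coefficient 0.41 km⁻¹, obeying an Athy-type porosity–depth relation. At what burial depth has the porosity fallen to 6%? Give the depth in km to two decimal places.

4.86 km

Invert Athy's law: z = ln(n₀/n) / β
z = ln(0.44/0.06) / 0.41 = ln(7.333) / 0.41 = 1.9924 / 0.41 = 4.860 km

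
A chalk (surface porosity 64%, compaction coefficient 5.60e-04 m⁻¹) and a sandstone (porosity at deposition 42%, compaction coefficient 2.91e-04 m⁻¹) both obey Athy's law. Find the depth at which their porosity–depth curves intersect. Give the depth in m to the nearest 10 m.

Working in km (1 km = 1000 m; c in km⁻¹ = c in m⁻¹ × 1000):
Set n₀ₐ e^(−cₐz) = n₀ᵦ e^(−cᵦz) ⇒ ln(n₀ₐ/n₀ᵦ) = (cₐ − cᵦ)·z
z = ln(0.64/0.42) / (0.56 − 0.291) = 0.4212 / 0.269 = 1.566 km

1570 m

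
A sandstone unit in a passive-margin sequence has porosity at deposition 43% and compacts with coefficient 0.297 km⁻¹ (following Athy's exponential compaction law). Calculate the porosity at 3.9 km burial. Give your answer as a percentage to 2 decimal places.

13.50%

φ = φ₀·exp(−c·d) = 0.43 × exp(−0.297 × 3.9) = 0.43 × exp(−1.158)
  = 0.43 × 0.3140 = 0.1350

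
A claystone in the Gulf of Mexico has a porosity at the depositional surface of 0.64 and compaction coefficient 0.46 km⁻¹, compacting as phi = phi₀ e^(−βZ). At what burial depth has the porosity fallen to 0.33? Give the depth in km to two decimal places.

1.44 km

Invert Athy's law: Z = ln(phi₀/phi) / β
Z = ln(0.64/0.33) / 0.46 = ln(1.939) / 0.46 = 0.6624 / 0.46 = 1.440 km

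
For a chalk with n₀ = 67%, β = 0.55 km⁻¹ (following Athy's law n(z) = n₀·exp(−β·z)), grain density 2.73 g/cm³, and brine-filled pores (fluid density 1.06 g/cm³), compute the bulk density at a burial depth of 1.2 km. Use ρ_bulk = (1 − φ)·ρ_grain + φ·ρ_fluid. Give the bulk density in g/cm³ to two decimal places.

2.15 g/cm³

Porosity at depth: n = 0.67·exp(−0.55×1.2) = 0.67×0.5169 = 0.3463
Bulk density: ρ_b = (1−n)ρ_g + n·ρ_f = 0.6537×2.73 + 0.3463×1.06
       = 1.785 + 0.367 = 2.152 g/cm³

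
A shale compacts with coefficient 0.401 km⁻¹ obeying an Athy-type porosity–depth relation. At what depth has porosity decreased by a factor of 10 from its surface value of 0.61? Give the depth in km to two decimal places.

5.74 km

φ/φ₀ = 1/10 ⇒ exp(−β·z) = 1/10 ⇒ z = ln(10) / β
z = 2.3026 / 0.401 = 5.742 km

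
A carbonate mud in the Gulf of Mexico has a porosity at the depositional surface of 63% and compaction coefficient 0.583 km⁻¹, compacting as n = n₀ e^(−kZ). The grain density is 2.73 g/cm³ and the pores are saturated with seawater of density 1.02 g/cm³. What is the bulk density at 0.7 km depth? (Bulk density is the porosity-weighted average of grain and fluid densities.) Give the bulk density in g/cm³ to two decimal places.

2.01 g/cm³

Porosity at depth: n = 0.63·exp(−0.583×0.7) = 0.63×0.6649 = 0.4189
Bulk density: ρ_b = (1−n)ρ_g + n·ρ_f = 0.5811×2.73 + 0.4189×1.02
       = 1.586 + 0.427 = 2.014 g/cm³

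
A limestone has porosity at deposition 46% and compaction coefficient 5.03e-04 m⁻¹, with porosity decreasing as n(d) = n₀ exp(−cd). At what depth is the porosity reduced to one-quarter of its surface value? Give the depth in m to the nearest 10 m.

2760 m

Working in km (1 km = 1000 m; c in km⁻¹ = c in m⁻¹ × 1000):
n/n₀ = 1/4 ⇒ exp(−c·d) = 1/4 ⇒ d = ln(4) / c
d = 1.3863 / 0.503 = 2.756 km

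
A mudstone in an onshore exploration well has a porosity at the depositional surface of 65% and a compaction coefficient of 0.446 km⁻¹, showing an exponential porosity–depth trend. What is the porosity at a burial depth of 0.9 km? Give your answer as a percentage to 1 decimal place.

43.5%

φ = φ₀·exp(−k·Z) = 0.65 × exp(−0.446 × 0.9) = 0.65 × exp(−0.4014)
  = 0.65 × 0.6694 = 0.4351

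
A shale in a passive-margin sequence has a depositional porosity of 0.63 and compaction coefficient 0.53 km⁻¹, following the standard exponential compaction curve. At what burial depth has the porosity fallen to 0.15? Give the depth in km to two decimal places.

2.71 km

Invert Athy's law: z = ln(phi₀/phi) / β
z = ln(0.63/0.15) / 0.53 = ln(4.2) / 0.53 = 1.4351 / 0.53 = 2.708 km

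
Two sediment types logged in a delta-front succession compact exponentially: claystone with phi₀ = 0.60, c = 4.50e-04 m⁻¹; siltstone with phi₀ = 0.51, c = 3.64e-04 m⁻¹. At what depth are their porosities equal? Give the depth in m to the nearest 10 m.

1890 m

Working in km (1 km = 1000 m; c in km⁻¹ = c in m⁻¹ × 1000):
Set phi₀ₐ e^(−cₐd) = phi₀ᵦ e^(−cᵦd) ⇒ ln(phi₀ₐ/phi₀ᵦ) = (cₐ − cᵦ)·d
d = ln(0.6/0.51) / (0.45 − 0.364) = 0.1625 / 0.086 = 1.890 km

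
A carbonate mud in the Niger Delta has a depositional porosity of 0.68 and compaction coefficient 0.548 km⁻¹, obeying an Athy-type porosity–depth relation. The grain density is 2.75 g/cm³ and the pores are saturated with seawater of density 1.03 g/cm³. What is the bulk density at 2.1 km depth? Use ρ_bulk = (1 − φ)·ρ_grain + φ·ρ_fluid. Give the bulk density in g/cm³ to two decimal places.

Porosity at depth: φ = 0.68·exp(−0.548×2.1) = 0.68×0.3164 = 0.2151
Bulk density: ρ_b = (1−φ)ρ_g + φ·ρ_f = 0.7849×2.75 + 0.2151×1.03
       = 2.158 + 0.222 = 2.380 g/cm³

2.38 g/cm³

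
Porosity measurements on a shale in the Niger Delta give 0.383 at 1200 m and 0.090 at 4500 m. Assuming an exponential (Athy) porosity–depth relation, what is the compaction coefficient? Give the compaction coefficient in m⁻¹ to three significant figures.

0.000439 m⁻¹

Working in km (1 km = 1000 m; k in km⁻¹ = k in m⁻¹ × 1000):
Athy: φ(z) = φ₀ e^(−kz) ⇒ φ₁/φ₂ = e^{k(z₂−z₁)} ⇒ k = ln(φ₁/φ₂)/(z₂−z₁)
k = ln(0.383/0.09) / (4.5 − 1.2) = ln(4.256) / 3.3 = 1.4482 / 3.3 = 0.4389 km⁻¹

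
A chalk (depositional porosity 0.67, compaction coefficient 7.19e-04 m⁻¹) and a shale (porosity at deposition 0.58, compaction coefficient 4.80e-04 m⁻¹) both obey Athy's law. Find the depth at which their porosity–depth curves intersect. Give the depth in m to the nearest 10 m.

Working in km (1 km = 1000 m; c in km⁻¹ = c in m⁻¹ × 1000):
Set φ₀ₐ e^(−cₐZ) = φ₀ᵦ e^(−cᵦZ) ⇒ ln(φ₀ₐ/φ₀ᵦ) = (cₐ − cᵦ)·Z
Z = ln(0.67/0.58) / (0.719 − 0.48) = 0.1442 / 0.239 = 0.604 km

600 m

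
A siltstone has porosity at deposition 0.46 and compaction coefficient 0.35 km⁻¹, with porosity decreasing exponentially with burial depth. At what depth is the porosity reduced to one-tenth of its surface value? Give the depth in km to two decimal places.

phi/phi₀ = 1/10 ⇒ exp(−k·z) = 1/10 ⇒ z = ln(10) / k
z = 2.3026 / 0.35 = 6.579 km

6.58 km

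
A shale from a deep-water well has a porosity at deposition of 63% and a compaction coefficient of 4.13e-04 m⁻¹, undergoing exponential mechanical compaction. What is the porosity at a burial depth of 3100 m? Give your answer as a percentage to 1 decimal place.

Working in km (1 km = 1000 m; β in km⁻¹ = β in m⁻¹ × 1000):
φ = φ₀·exp(−β·z) = 0.63 × exp(−0.413 × 3.1) = 0.63 × exp(−1.28)
  = 0.63 × 0.2780 = 0.1751

17.5%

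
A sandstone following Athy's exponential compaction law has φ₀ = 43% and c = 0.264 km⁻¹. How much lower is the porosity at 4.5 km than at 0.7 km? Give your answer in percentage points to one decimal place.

φ(0.7) = 0.43·e^(−0.264×0.7) = 0.3574
φ(4.5) = 0.43·e^(−0.264×4.5) = 0.1311
Δφ = 0.3574 − 0.1311 = 0.2264

22.6 percentage points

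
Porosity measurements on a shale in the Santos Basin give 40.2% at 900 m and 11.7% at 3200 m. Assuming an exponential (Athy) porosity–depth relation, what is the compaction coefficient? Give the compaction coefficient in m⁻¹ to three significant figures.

0.000537 m⁻¹

Working in km (1 km = 1000 m; β in km⁻¹ = β in m⁻¹ × 1000):
Athy: n(z) = n₀ e^(−βz) ⇒ n₁/n₂ = e^{β(z₂−z₁)} ⇒ β = ln(n₁/n₂)/(z₂−z₁)
β = ln(0.402/0.117) / (3.2 − 0.9) = ln(3.436) / 2.3 = 1.2343 / 2.3 = 0.5366 km⁻¹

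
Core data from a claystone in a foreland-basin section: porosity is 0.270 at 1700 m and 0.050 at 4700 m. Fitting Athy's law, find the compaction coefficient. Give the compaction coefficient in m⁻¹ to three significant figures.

Working in km (1 km = 1000 m; k in km⁻¹ = k in m⁻¹ × 1000):
Athy: phi(z) = phi₀ e^(−kz) ⇒ phi₁/phi₂ = e^{k(z₂−z₁)} ⇒ k = ln(phi₁/phi₂)/(z₂−z₁)
k = ln(0.27/0.05) / (4.7 − 1.7) = ln(5.4) / 3 = 1.6864 / 3 = 0.5621 km⁻¹

0.000562 m⁻¹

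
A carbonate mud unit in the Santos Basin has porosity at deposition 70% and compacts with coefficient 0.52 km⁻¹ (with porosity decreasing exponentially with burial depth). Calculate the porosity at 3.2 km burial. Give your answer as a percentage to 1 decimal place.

phi = phi₀·exp(−k·z) = 0.7 × exp(−0.52 × 3.2) = 0.7 × exp(−1.664)
  = 0.7 × 0.1894 = 0.1326

13.3%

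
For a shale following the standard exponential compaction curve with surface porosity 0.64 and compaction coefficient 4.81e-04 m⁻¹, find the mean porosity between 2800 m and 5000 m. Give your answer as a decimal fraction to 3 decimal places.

0.103

Working in km (1 km = 1000 m; c in km⁻¹ = c in m⁻¹ × 1000):
⟨φ⟩ = (1/(d₂−d₁)) ∫ φ₀ e^(−cd) dd = φ₀·(e^(−c·d₁) − e^(−c·d₂)) / (c·(d₂−d₁))
e^(−0.481×2.8) = 0.2601; e^(−0.481×5) = 0.0903
⟨φ⟩ = 0.64 × (0.2601 − 0.0903) / (0.481 × 2.2) = 0.64 × 0.1605 = 0.1027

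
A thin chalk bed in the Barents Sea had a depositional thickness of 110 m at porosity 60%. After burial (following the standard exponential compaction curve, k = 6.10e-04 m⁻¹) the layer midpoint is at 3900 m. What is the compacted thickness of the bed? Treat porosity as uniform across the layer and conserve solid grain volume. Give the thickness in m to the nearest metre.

Working in km (1 km = 1000 m; k in km⁻¹ = k in m⁻¹ × 1000):
Porosity at 3.9 km: n = 0.6·exp(−0.61×3.9) = 0.0556
Solid-volume conservation: h(1−n) = h₀(1−n₀) ⇒ h = h₀·(1−n₀)/(1−n)
h = 0.11 × (1 − 0.6)/(1 − 0.0556) = 0.11 × 0.4235 = 0.0466 km

47 m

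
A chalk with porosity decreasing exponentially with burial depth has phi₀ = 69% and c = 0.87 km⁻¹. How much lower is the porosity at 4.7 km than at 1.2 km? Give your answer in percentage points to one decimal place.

23.1 percentage points

phi(1.2) = 0.69·e^(−0.87×1.2) = 0.2429
phi(4.7) = 0.69·e^(−0.87×4.7) = 0.0116
Δphi = 0.2429 − 0.0116 = 0.2313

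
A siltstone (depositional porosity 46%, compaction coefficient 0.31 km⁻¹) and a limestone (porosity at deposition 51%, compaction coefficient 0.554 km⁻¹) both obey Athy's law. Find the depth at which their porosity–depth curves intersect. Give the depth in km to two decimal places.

Set n₀ₐ e^(−kₐZ) = n₀ᵦ e^(−kᵦZ) ⇒ ln(n₀ₐ/n₀ᵦ) = (kₐ − kᵦ)·Z
Z = ln(0.46/0.51) / (0.31 − 0.554) = -0.1032 / -0.244 = 0.423 km

0.42 km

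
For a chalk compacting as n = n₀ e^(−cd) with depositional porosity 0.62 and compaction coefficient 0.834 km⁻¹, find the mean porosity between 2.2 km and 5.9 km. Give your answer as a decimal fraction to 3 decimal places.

0.031

⟨n⟩ = (1/(d₂−d₁)) ∫ n₀ e^(−cd) dd = n₀·(e^(−c·d₁) − e^(−c·d₂)) / (c·(d₂−d₁))
e^(−0.834×2.2) = 0.1596; e^(−0.834×5.9) = 0.0073
⟨n⟩ = 0.62 × (0.1596 − 0.0073) / (0.834 × 3.7) = 0.62 × 0.0494 = 0.0306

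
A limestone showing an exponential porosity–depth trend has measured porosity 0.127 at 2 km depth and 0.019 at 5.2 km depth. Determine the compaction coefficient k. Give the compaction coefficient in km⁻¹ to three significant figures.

0.594 km⁻¹

Athy: φ(Z) = φ₀ e^(−kZ) ⇒ φ₁/φ₂ = e^{k(Z₂−Z₁)} ⇒ k = ln(φ₁/φ₂)/(Z₂−Z₁)
k = ln(0.127/0.019) / (5.2 − 2) = ln(6.684) / 3.2 = 1.8997 / 3.2 = 0.5937 km⁻¹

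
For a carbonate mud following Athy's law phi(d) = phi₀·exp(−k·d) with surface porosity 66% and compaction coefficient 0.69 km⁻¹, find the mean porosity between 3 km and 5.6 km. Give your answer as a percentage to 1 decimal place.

⟨phi⟩ = (1/(d₂−d₁)) ∫ phi₀ e^(−kd) dd = phi₀·(e^(−k·d₁) − e^(−k·d₂)) / (k·(d₂−d₁))
e^(−0.69×3) = 0.1262; e^(−0.69×5.6) = 0.0210
⟨phi⟩ = 0.66 × (0.1262 − 0.0210) / (0.69 × 2.6) = 0.66 × 0.0586 = 0.0387

3.9%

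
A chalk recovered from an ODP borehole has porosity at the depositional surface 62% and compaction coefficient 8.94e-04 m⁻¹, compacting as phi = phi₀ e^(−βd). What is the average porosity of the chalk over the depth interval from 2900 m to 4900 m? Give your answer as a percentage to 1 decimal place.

2.2%

Working in km (1 km = 1000 m; β in km⁻¹ = β in m⁻¹ × 1000):
⟨phi⟩ = (1/(d₂−d₁)) ∫ phi₀ e^(−βd) dd = phi₀·(e^(−β·d₁) − e^(−β·d₂)) / (β·(d₂−d₁))
e^(−0.894×2.9) = 0.0748; e^(−0.894×4.9) = 0.0125
⟨phi⟩ = 0.62 × (0.0748 − 0.0125) / (0.894 × 2) = 0.62 × 0.0348 = 0.0216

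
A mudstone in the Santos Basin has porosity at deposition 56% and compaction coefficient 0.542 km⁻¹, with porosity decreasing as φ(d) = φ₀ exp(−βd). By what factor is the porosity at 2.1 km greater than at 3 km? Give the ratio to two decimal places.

1.63

φ(d₁)/φ(d₂) = e^(−β·d₁)/e^(−β·d₂) = e^{β(d₂−d₁)}
= exp(0.542 × 0.9) = exp(0.4878) = 1.6287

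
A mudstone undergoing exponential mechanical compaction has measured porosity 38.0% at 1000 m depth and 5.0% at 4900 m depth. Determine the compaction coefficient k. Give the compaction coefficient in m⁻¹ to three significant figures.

0.000520 m⁻¹

Working in km (1 km = 1000 m; k in km⁻¹ = k in m⁻¹ × 1000):
Athy: phi(Z) = phi₀ e^(−kZ) ⇒ phi₁/phi₂ = e^{k(Z₂−Z₁)} ⇒ k = ln(phi₁/phi₂)/(Z₂−Z₁)
k = ln(0.38/0.05) / (4.9 − 1) = ln(7.6) / 3.9 = 2.0281 / 3.9 = 0.52 km⁻¹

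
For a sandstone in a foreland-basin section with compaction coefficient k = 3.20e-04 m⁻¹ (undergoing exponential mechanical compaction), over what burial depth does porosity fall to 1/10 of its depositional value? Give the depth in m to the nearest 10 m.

Working in km (1 km = 1000 m; k in km⁻¹ = k in m⁻¹ × 1000):
n/n₀ = 1/10 ⇒ exp(−k·z) = 1/10 ⇒ z = ln(10) / k
z = 2.3026 / 0.32 = 7.196 km

7200 m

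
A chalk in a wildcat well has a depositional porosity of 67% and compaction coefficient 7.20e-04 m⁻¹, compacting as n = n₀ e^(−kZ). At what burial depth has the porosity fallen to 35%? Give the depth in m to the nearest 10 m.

900 m

Working in km (1 km = 1000 m; k in km⁻¹ = k in m⁻¹ × 1000):
Invert Athy's law: Z = ln(n₀/n) / k
Z = ln(0.67/0.35) / 0.72 = ln(1.914) / 0.72 = 0.6493 / 0.72 = 0.902 km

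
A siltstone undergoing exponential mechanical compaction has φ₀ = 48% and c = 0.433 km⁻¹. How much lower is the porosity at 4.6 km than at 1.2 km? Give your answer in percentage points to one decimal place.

22.0 percentage points

φ(1.2) = 0.48·e^(−0.433×1.2) = 0.2855
φ(4.6) = 0.48·e^(−0.433×4.6) = 0.0655
Δφ = 0.2855 − 0.0655 = 0.2200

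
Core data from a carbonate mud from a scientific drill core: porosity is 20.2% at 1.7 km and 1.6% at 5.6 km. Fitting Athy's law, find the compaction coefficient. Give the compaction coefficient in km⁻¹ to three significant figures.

Athy: phi(z) = phi₀ e^(−kz) ⇒ phi₁/phi₂ = e^{k(z₂−z₁)} ⇒ k = ln(phi₁/phi₂)/(z₂−z₁)
k = ln(0.202/0.016) / (5.6 − 1.7) = ln(12.62) / 3.9 = 2.5357 / 3.9 = 0.6502 km⁻¹

0.650 km⁻¹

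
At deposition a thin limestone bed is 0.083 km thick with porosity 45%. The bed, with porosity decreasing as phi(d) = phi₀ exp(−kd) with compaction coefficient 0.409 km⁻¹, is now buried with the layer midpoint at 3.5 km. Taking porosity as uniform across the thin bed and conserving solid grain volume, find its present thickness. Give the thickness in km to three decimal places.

0.051 km

Porosity at 3.5 km: phi = 0.45·exp(−0.409×3.5) = 0.1075
Solid-volume conservation: h(1−phi) = h₀(1−phi₀) ⇒ h = h₀·(1−phi₀)/(1−phi)
h = 0.083 × (1 − 0.45)/(1 − 0.1075) = 0.083 × 0.6163 = 0.0512 km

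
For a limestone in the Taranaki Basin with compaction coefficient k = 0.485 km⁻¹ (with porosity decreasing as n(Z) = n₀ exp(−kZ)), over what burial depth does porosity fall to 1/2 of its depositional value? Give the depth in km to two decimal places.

1.43 km

n/n₀ = 1/2 ⇒ exp(−k·Z) = 1/2 ⇒ Z = ln(2) / k
Z = 0.6931 / 0.485 = 1.429 km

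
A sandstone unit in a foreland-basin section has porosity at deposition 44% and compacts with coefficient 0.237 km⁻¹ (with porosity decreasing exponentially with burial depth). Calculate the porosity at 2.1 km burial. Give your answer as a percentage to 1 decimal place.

phi = phi₀·exp(−β·Z) = 0.44 × exp(−0.237 × 2.1) = 0.44 × exp(−0.4977)
  = 0.44 × 0.6079 = 0.2675

26.7%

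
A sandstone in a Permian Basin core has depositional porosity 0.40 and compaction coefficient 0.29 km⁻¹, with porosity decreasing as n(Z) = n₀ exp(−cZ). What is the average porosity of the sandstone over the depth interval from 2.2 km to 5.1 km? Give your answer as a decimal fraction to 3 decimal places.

⟨n⟩ = (1/(Z₂−Z₁)) ∫ n₀ e^(−cZ) dZ = n₀·(e^(−c·Z₁) − e^(−c·Z₂)) / (c·(Z₂−Z₁))
e^(−0.29×2.2) = 0.5283; e^(−0.29×5.1) = 0.2279
⟨n⟩ = 0.4 × (0.5283 − 0.2279) / (0.29 × 2.9) = 0.4 × 0.3573 = 0.1429

0.143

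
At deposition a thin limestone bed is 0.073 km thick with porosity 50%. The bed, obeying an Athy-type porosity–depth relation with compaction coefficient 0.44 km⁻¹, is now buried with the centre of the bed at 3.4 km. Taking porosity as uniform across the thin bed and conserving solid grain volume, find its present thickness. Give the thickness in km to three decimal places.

0.041 km

Porosity at 3.4 km: phi = 0.5·exp(−0.44×3.4) = 0.1120
Solid-volume conservation: h(1−phi) = h₀(1−phi₀) ⇒ h = h₀·(1−phi₀)/(1−phi)
h = 0.073 × (1 − 0.5)/(1 − 0.1120) = 0.073 × 0.5631 = 0.0411 km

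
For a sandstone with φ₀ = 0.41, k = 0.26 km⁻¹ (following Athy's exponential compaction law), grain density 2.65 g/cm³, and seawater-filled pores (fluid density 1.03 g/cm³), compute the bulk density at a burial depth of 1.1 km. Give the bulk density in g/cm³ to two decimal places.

2.15 g/cm³

Porosity at depth: φ = 0.41·exp(−0.26×1.1) = 0.41×0.7513 = 0.3080
Bulk density: ρ_b = (1−φ)ρ_g + φ·ρ_f = 0.6920×2.65 + 0.3080×1.03
       = 1.834 + 0.317 = 2.151 g/cm³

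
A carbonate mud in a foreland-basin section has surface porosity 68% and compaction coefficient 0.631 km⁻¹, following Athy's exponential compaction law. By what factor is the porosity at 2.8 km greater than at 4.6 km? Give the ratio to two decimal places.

φ(Z₁)/φ(Z₂) = e^(−c·Z₁)/e^(−c·Z₂) = e^{c(Z₂−Z₁)}
= exp(0.631 × 1.8) = exp(1.136) = 3.1137

3.11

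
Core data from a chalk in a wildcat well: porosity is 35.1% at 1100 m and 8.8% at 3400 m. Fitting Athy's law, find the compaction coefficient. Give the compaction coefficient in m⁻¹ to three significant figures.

Working in km (1 km = 1000 m; c in km⁻¹ = c in m⁻¹ × 1000):
Athy: phi(d) = phi₀ e^(−cd) ⇒ phi₁/phi₂ = e^{c(d₂−d₁)} ⇒ c = ln(phi₁/phi₂)/(d₂−d₁)
c = ln(0.351/0.088) / (3.4 − 1.1) = ln(3.989) / 2.3 = 1.3834 / 2.3 = 0.6015 km⁻¹

0.000601 m⁻¹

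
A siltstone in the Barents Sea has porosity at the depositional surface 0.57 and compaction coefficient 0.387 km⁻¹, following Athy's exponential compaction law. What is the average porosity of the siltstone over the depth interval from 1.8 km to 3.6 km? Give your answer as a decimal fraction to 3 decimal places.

⟨φ⟩ = (1/(d₂−d₁)) ∫ φ₀ e^(−cd) dd = φ₀·(e^(−c·d₁) − e^(−c·d₂)) / (c·(d₂−d₁))
e^(−0.387×1.8) = 0.4983; e^(−0.387×3.6) = 0.2483
⟨φ⟩ = 0.57 × (0.4983 − 0.2483) / (0.387 × 1.8) = 0.57 × 0.3589 = 0.2046

0.205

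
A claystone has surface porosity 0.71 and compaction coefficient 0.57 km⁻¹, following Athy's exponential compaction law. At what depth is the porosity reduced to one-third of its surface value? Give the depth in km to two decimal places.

1.93 km

φ/φ₀ = 1/3 ⇒ exp(−β·z) = 1/3 ⇒ z = ln(3) / β
z = 1.0986 / 0.57 = 1.927 km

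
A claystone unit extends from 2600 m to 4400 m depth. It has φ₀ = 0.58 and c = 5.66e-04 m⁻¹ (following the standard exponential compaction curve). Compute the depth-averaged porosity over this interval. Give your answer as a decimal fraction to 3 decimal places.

Working in km (1 km = 1000 m; c in km⁻¹ = c in m⁻¹ × 1000):
⟨φ⟩ = (1/(Z₂−Z₁)) ∫ φ₀ e^(−cZ) dZ = φ₀·(e^(−c·Z₁) − e^(−c·Z₂)) / (c·(Z₂−Z₁))
e^(−0.566×2.6) = 0.2296; e^(−0.566×4.4) = 0.0829
⟨φ⟩ = 0.58 × (0.2296 − 0.0829) / (0.566 × 1.8) = 0.58 × 0.1440 = 0.0835

0.084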